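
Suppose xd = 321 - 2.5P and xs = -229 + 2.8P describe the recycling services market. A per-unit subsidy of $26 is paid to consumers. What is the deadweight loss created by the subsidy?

Pre-subsidy: 321 - 2.5P = -229 + 2.8P gives P* = 5500/53, x* = 3263/53.
With the rebate, buyers effectively pay Pb = Ps − 26, where Ps is the price sellers receive.
Demand in terms of Ps becomes xd = 321 − 2.5(Ps − 26) = 386 - 2.5Ps. Setting this equal to supply: 386 - 2.5Ps = -229 + 2.8Ps, so Ps = 6150/53.
Buyers pay Pb = 6150/53 − 26 = 4772/53; x' = -229 + 2.8·(6150/53) = 5083/53.
The subsidy expands output by 5083/53 − 3263/53 = 1820/53 past the efficient level; on those units the gap between marginal cost and willingness to pay runs from 0 up to 26.
DWL = ½ × 26 × 1820/53 = 23660/53.

Deadweight loss = 23660/53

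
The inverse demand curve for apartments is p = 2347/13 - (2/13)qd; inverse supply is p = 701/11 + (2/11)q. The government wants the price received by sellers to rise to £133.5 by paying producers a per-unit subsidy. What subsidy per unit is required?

Required subsidy s = £12 per unit

At a seller price of 133.5, quantity supplied is -350.5 + 5.5·133.5 = 383.75.
Buyers absorb 383.75 only when they pay pb = 2347/13 − (2/13)·383.75 = 121.5.
s = ps − pb = 133.5 − 121.5 = 12.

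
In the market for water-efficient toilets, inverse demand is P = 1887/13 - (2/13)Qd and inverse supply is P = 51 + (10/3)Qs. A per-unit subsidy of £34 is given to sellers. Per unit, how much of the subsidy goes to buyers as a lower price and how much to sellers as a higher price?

Buyers gain £1.5 per unit; sellers gain £32.5 per unit

Pre-subsidy: 1887/13 - (2/13)Q = 51 + (10/3)Q gives Q* = 27 and P* = 141.
With the subsidy, sellers receive Ps = Pb + 34 for each unit, where Pb is the price buyers pay.
On the curves, Pb = 1887/13 - (2/13)Q and Ps = 51 + (10/3)Q; the wedge Ps − Pb = 34 gives 51 + (10/3)Q − (1887/13 - (2/13)Q) = 34, so Q' = 36.75.
Then Pb = 1887/13 − (2/13)·36.75 = 139.5 and Ps = 51 + (10/3)·36.75 = 173.5.
Buyers' price falls by P* − Pb = 141 − 139.5 = 1.5; sellers' price rises by Ps − P* = 173.5 − 141 = 32.5.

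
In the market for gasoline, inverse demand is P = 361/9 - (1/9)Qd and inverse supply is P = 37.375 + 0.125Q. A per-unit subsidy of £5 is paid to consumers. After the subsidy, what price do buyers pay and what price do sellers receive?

Buyers pay 620/17; sellers receive 705/17

Pre-subsidy: 361/9 - (1/9)Q = 37.375 + 0.125Q gives Q* = 197/17 and P* = 660/17.
With the rebate, buyers effectively pay Pb = Ps − 5, where Ps is the price sellers receive.
On the curves, Pb = 361/9 - (1/9)Q and Ps = 37.375 + 0.125Q; the wedge Ps − Pb = 5 gives 37.375 + 0.125Q − (361/9 - (1/9)Q) = 5, so Q' = 557/17.
Then Pb = 361/9 − (1/9)·(557/17) = 620/17 and Ps = 37.375 + 0.125·(557/17) = 705/17.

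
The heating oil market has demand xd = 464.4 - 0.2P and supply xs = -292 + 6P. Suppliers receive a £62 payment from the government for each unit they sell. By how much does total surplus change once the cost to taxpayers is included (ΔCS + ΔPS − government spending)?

Net change in total surplus = -£372

Pre-subsidy: 464.4 - 0.2P = -292 + 6P gives P* = 122, x* = 440.
With the subsidy, sellers receive Ps = Pb + 62 for each unit, where Pb is the price buyers pay.
Supply in terms of Pb becomes xs = -292 + 6(Pb + 62) = 80 + 6Pb. Setting this equal to demand: 464.4 - 0.2Pb = 80 + 6Pb, so Pb = 62.
Sellers receive Ps = 62 + 62 = 124; x' = 464.4 − 0.2·62 = 452.
ΔCS = ½(440 + 452)(122 − 62) = 26760; ΔPS = ½(440 + 452)(124 − 122) = 892.
Government spending = 62 × 452 = 28024.
Net change = 26760 + 892 − 28024 = -372. The loss equals the DWL triangle ½·62·12.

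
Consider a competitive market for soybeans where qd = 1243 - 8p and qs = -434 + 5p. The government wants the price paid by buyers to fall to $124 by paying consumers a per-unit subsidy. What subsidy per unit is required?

Required subsidy s = $13 per unit

At a buyer price of 124, quantity demanded is 1243 − 8·124 = 251.
Sellers supply 251 only when they receive ps with -434 + 5·ps = 251, i.e. ps = 137.
s = ps − pb = 137 − 124 = 13.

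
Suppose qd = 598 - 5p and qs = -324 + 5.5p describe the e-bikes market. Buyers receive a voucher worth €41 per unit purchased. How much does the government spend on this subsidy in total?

Government cost = 32759/3

Pre-subsidy: 598 - 5p = -324 + 5.5p gives p* = 1844/21, q* = 3338/21.
With the rebate, buyers effectively pay pb = ps − 41, where ps is the price sellers receive.
Demand in terms of ps becomes qd = 598 − 5(ps − 41) = 803 - 5ps. Setting this equal to supply: 803 - 5ps = -324 + 5.5ps, so ps = 322/3.
Buyers pay pb = 322/3 − 41 = 199/3; q' = -324 + 5.5·(322/3) = 799/3.
Government outlay = subsidy × quantity = 41 × 799/3 = 32759/3.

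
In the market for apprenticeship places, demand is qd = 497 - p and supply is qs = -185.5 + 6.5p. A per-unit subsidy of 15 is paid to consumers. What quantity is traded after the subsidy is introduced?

q' = 419

Pre-subsidy: 497 - p = -185.5 + 6.5p gives p* = 91, q* = 406.
With the rebate, buyers effectively pay pb = ps − 15, where ps is the price sellers receive.
Demand in terms of ps becomes qd = 497 − 1(ps − 15) = 512 - ps. Setting this equal to supply: 512 - ps = -185.5 + 6.5ps, so ps = 93.
Buyers pay pb = 93 − 15 = 78; q' = -185.5 + 6.5·93 = 419.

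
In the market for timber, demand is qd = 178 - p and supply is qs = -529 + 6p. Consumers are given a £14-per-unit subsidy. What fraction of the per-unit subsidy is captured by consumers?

Pre-subsidy: 178 - p = -529 + 6p gives p* = 101, q* = 77.
With the rebate, buyers effectively pay pb = ps − 14, where ps is the price sellers receive.
Demand in terms of ps becomes qd = 178 − 1(ps − 14) = 192 - ps. Setting this equal to supply: 192 - ps = -529 + 6ps, so ps = 103.
Buyers pay pb = 103 − 14 = 89; q' = -529 + 6·103 = 89.
Buyers' price falls by p* − pb = 101 − 89 = 12; sellers' price rises by ps − p* = 103 − 101 = 2.
So consumers capture 12/14 = 6/7 of each unit of subsidy.

Consumer share = 6/7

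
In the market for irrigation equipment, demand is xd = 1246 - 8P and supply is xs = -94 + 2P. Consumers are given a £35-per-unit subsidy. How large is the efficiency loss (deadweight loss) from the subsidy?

Deadweight loss = £980

Pre-subsidy: 1246 - 8P = -94 + 2P gives P* = 134, x* = 174.
With the rebate, buyers effectively pay Pb = Ps − 35, where Ps is the price sellers receive.
Demand in terms of Ps becomes xd = 1246 − 8(Ps − 35) = 1526 - 8Ps. Setting this equal to supply: 1526 - 8Ps = -94 + 2Ps, so Ps = 162.
Buyers pay Pb = 162 − 35 = 127; x' = -94 + 2·162 = 230.
The subsidy expands output by 230 − 174 = 56 past the efficient level; on those units the gap between marginal cost and willingness to pay runs from 0 up to 35.
DWL = ½ × 35 × 56 = 980.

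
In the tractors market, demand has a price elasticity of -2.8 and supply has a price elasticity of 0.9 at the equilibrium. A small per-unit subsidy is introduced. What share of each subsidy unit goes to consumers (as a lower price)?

Consumer share = 9/37

For a small subsidy around the equilibrium, the benefit split depends on the relative slopes, which at a point are proportional to the elasticities.
Buyer share = εs/(εs + |εd|) = 0.9/(0.9 + 2.8) = 9/37; seller share = |εd|/(εs + |εd|) = 28/37.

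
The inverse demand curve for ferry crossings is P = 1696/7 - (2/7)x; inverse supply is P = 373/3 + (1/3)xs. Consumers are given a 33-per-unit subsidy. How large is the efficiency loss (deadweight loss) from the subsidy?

Deadweight loss = 22869/26

Pre-subsidy: 1696/7 - (2/7)x = 373/3 + (1/3)x gives x* = 2477/13 and P* = 2442/13.
With the rebate, buyers effectively pay Pb = Ps − 33, where Ps is the price sellers receive.
On the curves, Pb = 1696/7 - (2/7)x and Ps = 373/3 + (1/3)x; the wedge Ps − Pb = 33 gives 373/3 + (1/3)x − (1696/7 - (2/7)x) = 33, so x' = 3170/13.
Then Pb = 1696/7 − (2/7)·(3170/13) = 2244/13 and Ps = 373/3 + (1/3)·(3170/13) = 2673/13.
The subsidy expands output by 3170/13 − 2477/13 = 693/13 past the efficient level; on those units the gap between marginal cost and willingness to pay runs from 0 up to 33.
DWL = ½ × 33 × 693/13 = 22869/26.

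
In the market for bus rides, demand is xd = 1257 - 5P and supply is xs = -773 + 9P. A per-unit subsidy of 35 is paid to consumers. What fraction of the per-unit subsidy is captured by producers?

Producer share = 5/14

Pre-subsidy: 1257 - 5P = -773 + 9P gives P* = 145, x* = 532.
With the rebate, buyers effectively pay Pb = Ps − 35, where Ps is the price sellers receive.
Demand in terms of Ps becomes xd = 1257 − 5(Ps − 35) = 1432 - 5Ps. Setting this equal to supply: 1432 - 5Ps = -773 + 9Ps, so Ps = 157.5.
Buyers pay Pb = 157.5 − 35 = 122.5; x' = -773 + 9·157.5 = 644.5.
Buyers' price falls by P* − Pb = 145 − 122.5 = 22.5; sellers' price rises by Ps − P* = 157.5 − 145 = 12.5.
So producers capture 12.5/35 = 5/14 of each unit of subsidy.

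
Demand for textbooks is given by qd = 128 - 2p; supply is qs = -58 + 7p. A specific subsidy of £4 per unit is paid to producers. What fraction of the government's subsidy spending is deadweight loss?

Pre-subsidy: 128 - 2p = -58 + 7p gives p* = 62/3, q* = 260/3.
With the subsidy, sellers receive ps = pb + 4 for each unit, where pb is the price buyers pay.
Supply in terms of pb becomes qs = -58 + 7(pb + 4) = -30 + 7pb. Setting this equal to demand: 128 - 2pb = -30 + 7pb, so pb = 158/9.
Sellers receive ps = 158/9 + 4 = 194/9; q' = 128 − 2·(158/9) = 836/9.
ΔCS = ½(260/3 + 836/9)(62/3 − 158/9) = 22624/81; ΔPS = ½(260/3 + 836/9)(194/9 − 62/3) = 6464/81.
Government spending = 4 × 836/9 = 3344/9.
DWL = ½ × 4 × (836/9 − 260/3) = 112/9; fraction = (112/9) / (3344/9) = 7/209.

DWL / government spending = 7/209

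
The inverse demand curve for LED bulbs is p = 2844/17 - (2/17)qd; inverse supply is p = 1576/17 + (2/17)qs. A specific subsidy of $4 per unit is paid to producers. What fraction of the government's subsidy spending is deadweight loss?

DWL / government spending = 17/668

Pre-subsidy: 2844/17 - (2/17)q = 1576/17 + (2/17)q gives q* = 317 and p* = 130.
With the subsidy, sellers receive ps = pb + 4 for each unit, where pb is the price buyers pay.
On the curves, pb = 2844/17 - (2/17)q and ps = 1576/17 + (2/17)q; the wedge ps − pb = 4 gives 1576/17 + (2/17)q − (2844/17 - (2/17)q) = 4, so q' = 334.
Then pb = 2844/17 − (2/17)·334 = 128 and ps = 1576/17 + (2/17)·334 = 132.
ΔCS = ½(317 + 334)(130 − 128) = 651; ΔPS = ½(317 + 334)(132 − 130) = 651.
Government spending = 4 × 334 = 1336.
DWL = ½ × 4 × (334 − 317) = 34; fraction = 34 / 1336 = 17/668.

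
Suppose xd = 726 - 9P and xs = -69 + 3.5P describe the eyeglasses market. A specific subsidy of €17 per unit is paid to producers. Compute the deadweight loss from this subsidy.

Deadweight loss = €364.14

Pre-subsidy: 726 - 9P = -69 + 3.5P gives P* = 63.6, x* = 153.6.
With the subsidy, sellers receive Ps = Pb + 17 for each unit, where Pb is the price buyers pay.
Supply in terms of Pb becomes xs = -69 + 3.5(Pb + 17) = -9.5 + 3.5Pb. Setting this equal to demand: 726 - 9Pb = -9.5 + 3.5Pb, so Pb = 58.84.
Sellers receive Ps = 58.84 + 17 = 75.84; x' = 726 − 9·58.84 = 196.44.
The subsidy expands output by 196.44 − 153.6 = 42.84 past the efficient level; on those units the gap between marginal cost and willingness to pay runs from 0 up to 17.
DWL = ½ × 17 × 42.84 = 364.14.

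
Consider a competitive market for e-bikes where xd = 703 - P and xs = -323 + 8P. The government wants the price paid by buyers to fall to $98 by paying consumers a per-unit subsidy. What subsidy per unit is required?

At a buyer price of 98, quantity demanded is 703 − 1·98 = 605.
Sellers supply 605 only when they receive Ps with -323 + 8·Ps = 605, i.e. Ps = 116.
s = Ps − Pb = 116 − 98 = 18.

Required subsidy s = $18 per unit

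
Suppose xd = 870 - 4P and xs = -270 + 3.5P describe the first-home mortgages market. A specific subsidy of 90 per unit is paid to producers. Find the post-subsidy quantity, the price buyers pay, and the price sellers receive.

Pre-subsidy: 870 - 4P = -270 + 3.5P gives P* = 152, x* = 262.
With the subsidy, sellers receive Ps = Pb + 90 for each unit, where Pb is the price buyers pay.
Supply in terms of Pb becomes xs = -270 + 3.5(Pb + 90) = 45 + 3.5Pb. Setting this equal to demand: 870 - 4Pb = 45 + 3.5Pb, so Pb = 110.
Sellers receive Ps = 110 + 90 = 200; x' = 870 − 4·110 = 430.

x' = 430; buyers pay 110; sellers receive 200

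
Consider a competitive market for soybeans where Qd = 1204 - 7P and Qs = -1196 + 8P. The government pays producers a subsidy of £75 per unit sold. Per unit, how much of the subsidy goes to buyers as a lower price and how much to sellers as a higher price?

Pre-subsidy: 1204 - 7P = -1196 + 8P gives P* = 160, Q* = 84.
With the subsidy, sellers receive Ps = Pb + 75 for each unit, where Pb is the price buyers pay.
Supply in terms of Pb becomes Qs = -1196 + 8(Pb + 75) = -596 + 8Pb. Setting this equal to demand: 1204 - 7Pb = -596 + 8Pb, so Pb = 120.
Sellers receive Ps = 120 + 75 = 195; Q' = 1204 − 7·120 = 364.
Buyers' price falls by P* − Pb = 160 − 120 = 40; sellers' price rises by Ps − P* = 195 − 160 = 35.

Buyers gain £40 per unit; sellers gain £35 per unit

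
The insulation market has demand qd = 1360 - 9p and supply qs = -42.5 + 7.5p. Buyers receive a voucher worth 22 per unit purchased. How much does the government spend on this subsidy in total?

Pre-subsidy: 1360 - 9p = -42.5 + 7.5p gives p* = 85, q* = 595.
With the rebate, buyers effectively pay pb = ps − 22, where ps is the price sellers receive.
Demand in terms of ps becomes qd = 1360 − 9(ps − 22) = 1558 - 9ps. Setting this equal to supply: 1558 - 9ps = -42.5 + 7.5ps, so ps = 97.
Buyers pay pb = 97 − 22 = 75; q' = -42.5 + 7.5·97 = 685.
Government outlay = subsidy × quantity = 22 × 685 = 15070.

Government cost = 15070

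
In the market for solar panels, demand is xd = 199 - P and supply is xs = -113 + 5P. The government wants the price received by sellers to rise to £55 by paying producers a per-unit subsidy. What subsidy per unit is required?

At a seller price of 55, quantity supplied is -113 + 5·55 = 162.
Buyers absorb 162 only when they pay Pb with 199 − 1·Pb = 162, i.e. Pb = 37.
s = Ps − Pb = 55 − 37 = 18.

Required subsidy s = £18 per unit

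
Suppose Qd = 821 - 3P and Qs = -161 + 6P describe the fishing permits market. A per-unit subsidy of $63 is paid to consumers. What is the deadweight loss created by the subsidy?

Pre-subsidy: 821 - 3P = -161 + 6P gives P* = 982/9, Q* = 1481/3.
With the rebate, buyers effectively pay Pb = Ps − 63, where Ps is the price sellers receive.
Demand in terms of Ps becomes Qd = 821 − 3(Ps − 63) = 1010 - 3Ps. Setting this equal to supply: 1010 - 3Ps = -161 + 6Ps, so Ps = 1171/9.
Buyers pay Pb = 1171/9 − 63 = 604/9; Q' = -161 + 6·(1171/9) = 1859/3.
The subsidy expands output by 1859/3 − 1481/3 = 126 past the efficient level; on those units the gap between marginal cost and willingness to pay runs from 0 up to 63.
DWL = ½ × 63 × 126 = 3969.

Deadweight loss = $3969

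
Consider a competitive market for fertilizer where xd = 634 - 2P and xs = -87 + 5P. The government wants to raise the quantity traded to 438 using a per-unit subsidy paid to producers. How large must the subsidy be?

At x = 438, invert demand for the buyer price: Pb = (634 − 438)/2 = 98; invert supply for the seller price: Ps = (438 − (-87))/5 = 105.
The subsidy must fill the gap: s = Ps − Pb = 105 − 98 = 7.

Required subsidy s = 7 per unit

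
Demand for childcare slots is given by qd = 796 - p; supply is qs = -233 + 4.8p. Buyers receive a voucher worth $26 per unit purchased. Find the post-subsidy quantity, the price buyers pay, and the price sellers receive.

q' = 18563/29; buyers pay 4521/29; sellers receive 5275/29

Pre-subsidy: 796 - p = -233 + 4.8p gives p* = 5145/29, q* = 17939/29.
With the rebate, buyers effectively pay pb = ps − 26, where ps is the price sellers receive.
Demand in terms of ps becomes qd = 796 − 1(ps − 26) = 822 - ps. Setting this equal to supply: 822 - ps = -233 + 4.8ps, so ps = 5275/29.
Buyers pay pb = 5275/29 − 26 = 4521/29; q' = -233 + 4.8·(5275/29) = 18563/29.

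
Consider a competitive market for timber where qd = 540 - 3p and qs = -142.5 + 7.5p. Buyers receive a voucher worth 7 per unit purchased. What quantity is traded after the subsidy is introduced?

q' = 360

Pre-subsidy: 540 - 3p = -142.5 + 7.5p gives p* = 65, q* = 345.
With the rebate, buyers effectively pay pb = ps − 7, where ps is the price sellers receive.
Demand in terms of ps becomes qd = 540 − 3(ps − 7) = 561 - 3ps. Setting this equal to supply: 561 - 3ps = -142.5 + 7.5ps, so ps = 67.
Buyers pay pb = 67 − 7 = 60; q' = -142.5 + 7.5·67 = 360.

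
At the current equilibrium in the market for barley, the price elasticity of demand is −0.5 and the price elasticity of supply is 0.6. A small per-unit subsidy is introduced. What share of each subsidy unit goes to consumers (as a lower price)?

For a small subsidy around the equilibrium, the benefit split depends on the relative slopes, which at a point are proportional to the elasticities.
Buyer share = εs/(εs + |εd|) = 0.6/(0.6 + 0.5) = 6/11; seller share = |εd|/(εs + |εd|) = 5/11.

Consumer share = 6/11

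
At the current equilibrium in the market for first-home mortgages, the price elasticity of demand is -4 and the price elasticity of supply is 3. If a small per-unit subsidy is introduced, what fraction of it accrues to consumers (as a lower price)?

Consumer share = 3/7

For a small subsidy around the equilibrium, the benefit split depends on the relative slopes, which at a point are proportional to the elasticities.
Buyer share = εs/(εs + |εd|) = 3/(3 + 4) = 3/7; seller share = |εd|/(εs + |εd|) = 4/7.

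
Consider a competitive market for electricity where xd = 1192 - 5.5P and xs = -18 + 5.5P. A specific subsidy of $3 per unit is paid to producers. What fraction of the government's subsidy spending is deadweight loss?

Pre-subsidy: 1192 - 5.5P = -18 + 5.5P gives P* = 110, x* = 587.
With the subsidy, sellers receive Ps = Pb + 3 for each unit, where Pb is the price buyers pay.
Supply in terms of Pb becomes xs = -18 + 5.5(Pb + 3) = -1.5 + 5.5Pb. Setting this equal to demand: 1192 - 5.5Pb = -1.5 + 5.5Pb, so Pb = 108.5.
Sellers receive Ps = 108.5 + 3 = 111.5; x' = 1192 − 5.5·108.5 = 595.25.
ΔCS = ½(587 + 595.25)(110 − 108.5) = 886.6875; ΔPS = ½(587 + 595.25)(111.5 − 110) = 886.6875.
Government spending = 3 × 595.25 = 1785.75.
DWL = ½ × 3 × (595.25 − 587) = 12.375; fraction = 12.375 / 1785.75 = 33/4762.

DWL / government spending = 33/4762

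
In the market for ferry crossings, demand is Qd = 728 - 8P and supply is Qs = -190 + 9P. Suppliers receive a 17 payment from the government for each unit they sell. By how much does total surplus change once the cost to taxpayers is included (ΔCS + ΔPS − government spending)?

Net change in total surplus = -612

Pre-subsidy: 728 - 8P = -190 + 9P gives P* = 54, Q* = 296.
With the subsidy, sellers receive Ps = Pb + 17 for each unit, where Pb is the price buyers pay.
Supply in terms of Pb becomes Qs = -190 + 9(Pb + 17) = -37 + 9Pb. Setting this equal to demand: 728 - 8Pb = -37 + 9Pb, so Pb = 45.
Sellers receive Ps = 45 + 17 = 62; Q' = 728 − 8·45 = 368.
ΔCS = ½(296 + 368)(54 − 45) = 2988; ΔPS = ½(296 + 368)(62 − 54) = 2656.
Government spending = 17 × 368 = 6256.
Net change = 2988 + 2656 − 6256 = -612. The loss equals the DWL triangle ½·17·72.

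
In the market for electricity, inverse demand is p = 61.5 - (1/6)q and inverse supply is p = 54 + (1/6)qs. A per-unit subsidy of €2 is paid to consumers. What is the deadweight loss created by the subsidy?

Deadweight loss = €6

Pre-subsidy: 61.5 - (1/6)q = 54 + (1/6)q gives q* = 22.5 and p* = 57.75.
With the rebate, buyers effectively pay pb = ps − 2, where ps is the price sellers receive.
On the curves, pb = 61.5 - (1/6)q and ps = 54 + (1/6)q; the wedge ps − pb = 2 gives 54 + (1/6)q − (61.5 - (1/6)q) = 2, so q' = 28.5.
Then pb = 61.5 − (1/6)·28.5 = 56.75 and ps = 54 + (1/6)·28.5 = 58.75.
The subsidy expands output by 28.5 − 22.5 = 6 past the efficient level; on those units the gap between marginal cost and willingness to pay runs from 0 up to 2.
DWL = ½ × 2 × 6 = 6.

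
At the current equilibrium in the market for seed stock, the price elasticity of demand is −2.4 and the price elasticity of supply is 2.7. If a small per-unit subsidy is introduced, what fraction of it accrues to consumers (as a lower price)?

For a small subsidy around the equilibrium, the benefit split depends on the relative slopes, which at a point are proportional to the elasticities.
Buyer share = εs/(εs + |εd|) = 2.7/(2.7 + 2.4) = 9/17; seller share = |εd|/(εs + |εd|) = 8/17.

Consumer share = 9/17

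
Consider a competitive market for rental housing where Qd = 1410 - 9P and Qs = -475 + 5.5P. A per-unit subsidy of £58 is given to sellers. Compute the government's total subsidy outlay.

Pre-subsidy: 1410 - 9P = -475 + 5.5P gives P* = 130, Q* = 240.
With the subsidy, sellers receive Ps = Pb + 58 for each unit, where Pb is the price buyers pay.
Supply in terms of Pb becomes Qs = -475 + 5.5(Pb + 58) = -156 + 5.5Pb. Setting this equal to demand: 1410 - 9Pb = -156 + 5.5Pb, so Pb = 108.
Sellers receive Ps = 108 + 58 = 166; Q' = 1410 − 9·108 = 438.
Government outlay = subsidy × quantity = 58 × 438 = 25404.

Government cost = £25404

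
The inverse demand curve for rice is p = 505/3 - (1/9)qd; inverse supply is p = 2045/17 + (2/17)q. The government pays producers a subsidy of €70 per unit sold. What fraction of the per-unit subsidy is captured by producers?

Pre-subsidy: 505/3 - (1/9)q = 2045/17 + (2/17)q gives q* = 210 and p* = 145.
With the subsidy, sellers receive ps = pb + 70 for each unit, where pb is the price buyers pay.
On the curves, pb = 505/3 - (1/9)q and ps = 2045/17 + (2/17)q; the wedge ps − pb = 70 gives 2045/17 + (2/17)q − (505/3 - (1/9)q) = 70, so q' = 516.
Then pb = 505/3 − (1/9)·516 = 111 and ps = 2045/17 + (2/17)·516 = 181.
Buyers' price falls by p* − pb = 145 − 111 = 34; sellers' price rises by ps − p* = 181 − 145 = 36.
So producers capture 36/70 = 18/35 of each unit of subsidy.

Producer share = 18/35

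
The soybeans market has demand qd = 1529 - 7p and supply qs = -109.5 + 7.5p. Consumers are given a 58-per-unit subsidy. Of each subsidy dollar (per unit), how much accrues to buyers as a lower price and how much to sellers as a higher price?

Buyers gain 30 per unit; sellers gain 28 per unit

Pre-subsidy: 1529 - 7p = -109.5 + 7.5p gives p* = 113, q* = 738.
With the rebate, buyers effectively pay pb = ps − 58, where ps is the price sellers receive.
Demand in terms of ps becomes qd = 1529 − 7(ps − 58) = 1935 - 7ps. Setting this equal to supply: 1935 - 7ps = -109.5 + 7.5ps, so ps = 141.
Buyers pay pb = 141 − 58 = 83; q' = -109.5 + 7.5·141 = 948.
Buyers' price falls by p* − pb = 113 − 83 = 30; sellers' price rises by ps − p* = 141 − 113 = 28.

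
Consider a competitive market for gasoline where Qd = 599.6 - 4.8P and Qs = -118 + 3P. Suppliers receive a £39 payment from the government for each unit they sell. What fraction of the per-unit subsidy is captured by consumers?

Pre-subsidy: 599.6 - 4.8P = -118 + 3P gives P* = 92, Q* = 158.
With the subsidy, sellers receive Ps = Pb + 39 for each unit, where Pb is the price buyers pay.
Supply in terms of Pb becomes Qs = -118 + 3(Pb + 39) = -1 + 3Pb. Setting this equal to demand: 599.6 - 4.8Pb = -1 + 3Pb, so Pb = 77.
Sellers receive Ps = 77 + 39 = 116; Q' = 599.6 − 4.8·77 = 230.
Buyers' price falls by P* − Pb = 92 − 77 = 15; sellers' price rises by Ps − P* = 116 − 92 = 24.
So consumers capture 15/39 = 5/13 of each unit of subsidy.

Consumer share = 5/13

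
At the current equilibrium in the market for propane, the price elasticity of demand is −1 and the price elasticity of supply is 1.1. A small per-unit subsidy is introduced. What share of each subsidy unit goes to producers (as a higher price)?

Producer share = 10/21

For a small subsidy around the equilibrium, the benefit split depends on the relative slopes, which at a point are proportional to the elasticities.
Buyer share = εs/(εs + |εd|) = 1.1/(1.1 + 1) = 11/21; seller share = |εd|/(εs + |εd|) = 10/21.
So producers capture 10/21 of the subsidy.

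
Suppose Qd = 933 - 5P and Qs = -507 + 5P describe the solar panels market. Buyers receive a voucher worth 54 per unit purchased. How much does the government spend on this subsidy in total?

Government cost = 18792

Pre-subsidy: 933 - 5P = -507 + 5P gives P* = 144, Q* = 213.
With the rebate, buyers effectively pay Pb = Ps − 54, where Ps is the price sellers receive.
Demand in terms of Ps becomes Qd = 933 − 5(Ps − 54) = 1203 - 5Ps. Setting this equal to supply: 1203 - 5Ps = -507 + 5Ps, so Ps = 171.
Buyers pay Pb = 171 − 54 = 117; Q' = -507 + 5·171 = 348.
Government outlay = subsidy × quantity = 54 × 348 = 18792.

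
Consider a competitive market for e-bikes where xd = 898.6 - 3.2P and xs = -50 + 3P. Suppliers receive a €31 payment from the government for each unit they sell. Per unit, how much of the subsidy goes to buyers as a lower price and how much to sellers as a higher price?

Buyers gain €15 per unit; sellers gain €16 per unit

Pre-subsidy: 898.6 - 3.2P = -50 + 3P gives P* = 153, x* = 409.
With the subsidy, sellers receive Ps = Pb + 31 for each unit, where Pb is the price buyers pay.
Supply in terms of Pb becomes xs = -50 + 3(Pb + 31) = 43 + 3Pb. Setting this equal to demand: 898.6 - 3.2Pb = 43 + 3Pb, so Pb = 138.
Sellers receive Ps = 138 + 31 = 169; x' = 898.6 − 3.2·138 = 457.
Buyers' price falls by P* − Pb = 153 − 138 = 15; sellers' price rises by Ps − P* = 169 − 153 = 16.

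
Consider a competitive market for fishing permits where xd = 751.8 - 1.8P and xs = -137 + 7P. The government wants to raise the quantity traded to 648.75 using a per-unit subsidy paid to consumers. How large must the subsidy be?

At x = 648.75, invert demand for the buyer price: Pb = (751.8 − 648.75)/1.8 = 57.25; invert supply for the seller price: Ps = (648.75 − (-137))/7 = 112.25.
The subsidy must fill the gap: s = Ps − Pb = 112.25 − 57.25 = 55.

Required subsidy s = 55 per unit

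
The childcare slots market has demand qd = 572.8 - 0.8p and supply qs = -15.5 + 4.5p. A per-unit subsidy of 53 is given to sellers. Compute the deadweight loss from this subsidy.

Pre-subsidy: 572.8 - 0.8p = -15.5 + 4.5p gives p* = 111, q* = 484.
With the subsidy, sellers receive ps = pb + 53 for each unit, where pb is the price buyers pay.
Supply in terms of pb becomes qs = -15.5 + 4.5(pb + 53) = 223 + 4.5pb. Setting this equal to demand: 572.8 - 0.8pb = 223 + 4.5pb, so pb = 66.
Sellers receive ps = 66 + 53 = 119; q' = 572.8 − 0.8·66 = 520.
The subsidy expands output by 520 − 484 = 36 past the efficient level; on those units the gap between marginal cost and willingness to pay runs from 0 up to 53.
DWL = ½ × 53 × 36 = 954.

Deadweight loss = 954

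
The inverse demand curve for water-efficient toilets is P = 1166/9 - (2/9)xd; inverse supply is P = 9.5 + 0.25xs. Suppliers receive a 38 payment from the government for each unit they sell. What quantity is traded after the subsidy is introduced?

x' = 5690/17

Pre-subsidy: 1166/9 - (2/9)x = 9.5 + 0.25x gives x* = 4322/17 and P* = 1242/17.
With the subsidy, sellers receive Ps = Pb + 38 for each unit, where Pb is the price buyers pay.
On the curves, Pb = 1166/9 - (2/9)x and Ps = 9.5 + 0.25x; the wedge Ps − Pb = 38 gives 9.5 + 0.25x − (1166/9 - (2/9)x) = 38, so x' = 5690/17.
Then Pb = 1166/9 − (2/9)·(5690/17) = 938/17 and Ps = 9.5 + 0.25·(5690/17) = 1584/17.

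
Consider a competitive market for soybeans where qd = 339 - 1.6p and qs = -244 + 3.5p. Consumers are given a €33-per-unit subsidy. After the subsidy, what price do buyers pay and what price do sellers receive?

Buyers pay 275/3; sellers receive 374/3

Pre-subsidy: 339 - 1.6p = -244 + 3.5p gives p* = 5830/51, q* = 7961/51.
With the rebate, buyers effectively pay pb = ps − 33, where ps is the price sellers receive.
Demand in terms of ps becomes qd = 339 − 1.6(ps − 33) = 391.8 - 1.6ps. Setting this equal to supply: 391.8 - 1.6ps = -244 + 3.5ps, so ps = 374/3.
Buyers pay pb = 374/3 − 33 = 275/3; q' = -244 + 3.5·(374/3) = 577/3.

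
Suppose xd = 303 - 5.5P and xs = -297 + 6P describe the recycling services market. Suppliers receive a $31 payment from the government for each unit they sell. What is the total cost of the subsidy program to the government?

Government cost = $3255

Pre-subsidy: 303 - 5.5P = -297 + 6P gives P* = 1200/23, x* = 369/23.
With the subsidy, sellers receive Ps = Pb + 31 for each unit, where Pb is the price buyers pay.
Supply in terms of Pb becomes xs = -297 + 6(Pb + 31) = -111 + 6Pb. Setting this equal to demand: 303 - 5.5Pb = -111 + 6Pb, so Pb = 36.
Sellers receive Ps = 36 + 31 = 67; x' = 303 − 5.5·36 = 105.
Government outlay = subsidy × quantity = 31 × 105 = 3255.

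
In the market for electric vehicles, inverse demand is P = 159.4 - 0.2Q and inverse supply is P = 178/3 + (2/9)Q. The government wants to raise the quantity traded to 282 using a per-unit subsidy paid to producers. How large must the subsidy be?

At Q = 282, from the demand curve buyers pay Pb = 159.4 − 0.2·282 = 103; from the supply curve sellers need Ps = 178/3 + (2/9)·282 = 122.
The subsidy must fill the gap: s = Ps − Pb = 122 − 103 = 19.

Required subsidy s = 19 per unit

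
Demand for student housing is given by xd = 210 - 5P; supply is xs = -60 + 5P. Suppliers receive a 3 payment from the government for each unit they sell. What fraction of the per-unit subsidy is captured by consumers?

Consumer share = 0.5

Pre-subsidy: 210 - 5P = -60 + 5P gives P* = 27, x* = 75.
With the subsidy, sellers receive Ps = Pb + 3 for each unit, where Pb is the price buyers pay.
Supply in terms of Pb becomes xs = -60 + 5(Pb + 3) = -45 + 5Pb. Setting this equal to demand: 210 - 5Pb = -45 + 5Pb, so Pb = 25.5.
Sellers receive Ps = 25.5 + 3 = 28.5; x' = 210 − 5·25.5 = 82.5.
Buyers' price falls by P* − Pb = 27 − 25.5 = 1.5; sellers' price rises by Ps − P* = 28.5 − 27 = 1.5.
So consumers capture 1.5/3 = 0.5 of each unit of subsidy.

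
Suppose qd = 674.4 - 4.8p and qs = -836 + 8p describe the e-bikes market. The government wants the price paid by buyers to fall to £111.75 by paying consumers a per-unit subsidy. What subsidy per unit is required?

Required subsidy s = £10 per unit

At a buyer price of 111.75, quantity demanded is 674.4 − 4.8·111.75 = 138.
Sellers supply 138 only when they receive ps with -836 + 8·ps = 138, i.e. ps = 121.75.
s = ps − pb = 121.75 − 111.75 = 10.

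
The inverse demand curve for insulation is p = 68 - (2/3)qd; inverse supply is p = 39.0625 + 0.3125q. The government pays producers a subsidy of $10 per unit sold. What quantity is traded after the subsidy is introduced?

q' = 1869/47

Pre-subsidy: 68 - (2/3)q = 39.0625 + 0.3125q gives q* = 1389/47 and p* = 2270/47.
With the subsidy, sellers receive ps = pb + 10 for each unit, where pb is the price buyers pay.
On the curves, pb = 68 - (2/3)q and ps = 39.0625 + 0.3125q; the wedge ps − pb = 10 gives 39.0625 + 0.3125q − (68 - (2/3)q) = 10, so q' = 1869/47.
Then pb = 68 − (2/3)·(1869/47) = 1950/47 and ps = 39.0625 + 0.3125·(1869/47) = 2420/47.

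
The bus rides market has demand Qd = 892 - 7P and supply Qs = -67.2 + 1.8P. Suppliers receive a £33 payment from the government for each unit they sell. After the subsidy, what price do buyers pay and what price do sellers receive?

Pre-subsidy: 892 - 7P = -67.2 + 1.8P gives P* = 109, Q* = 129.
With the subsidy, sellers receive Ps = Pb + 33 for each unit, where Pb is the price buyers pay.
Supply in terms of Pb becomes Qs = -67.2 + 1.8(Pb + 33) = -7.8 + 1.8Pb. Setting this equal to demand: 892 - 7Pb = -7.8 + 1.8Pb, so Pb = 102.25.
Sellers receive Ps = 102.25 + 33 = 135.25; Q' = 892 − 7·102.25 = 176.25.

Buyers pay £102.25; sellers receive £135.25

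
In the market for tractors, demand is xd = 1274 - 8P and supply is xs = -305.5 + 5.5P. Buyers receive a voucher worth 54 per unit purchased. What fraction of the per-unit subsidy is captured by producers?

Pre-subsidy: 1274 - 8P = -305.5 + 5.5P gives P* = 117, x* = 338.
With the rebate, buyers effectively pay Pb = Ps − 54, where Ps is the price sellers receive.
Demand in terms of Ps becomes xd = 1274 − 8(Ps − 54) = 1706 - 8Ps. Setting this equal to supply: 1706 - 8Ps = -305.5 + 5.5Ps, so Ps = 149.
Buyers pay Pb = 149 − 54 = 95; x' = -305.5 + 5.5·149 = 514.
Buyers' price falls by P* − Pb = 117 − 95 = 22; sellers' price rises by Ps − P* = 149 − 117 = 32.
So producers capture 32/54 = 16/27 of each unit of subsidy.

Producer share = 16/27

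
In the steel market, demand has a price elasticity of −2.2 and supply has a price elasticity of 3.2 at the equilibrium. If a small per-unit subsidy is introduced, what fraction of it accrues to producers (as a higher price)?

Producer share = 11/27

For a small subsidy around the equilibrium, the benefit split depends on the relative slopes, which at a point are proportional to the elasticities.
Buyer share = εs/(εs + |εd|) = 3.2/(3.2 + 2.2) = 16/27; seller share = |εd|/(εs + |εd|) = 11/27.
So producers capture 11/27 of the subsidy.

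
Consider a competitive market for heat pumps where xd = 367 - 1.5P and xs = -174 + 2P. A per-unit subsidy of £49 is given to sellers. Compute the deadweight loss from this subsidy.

Pre-subsidy: 367 - 1.5P = -174 + 2P gives P* = 1082/7, x* = 946/7.
With the subsidy, sellers receive Ps = Pb + 49 for each unit, where Pb is the price buyers pay.
Supply in terms of Pb becomes xs = -174 + 2(Pb + 49) = -76 + 2Pb. Setting this equal to demand: 367 - 1.5Pb = -76 + 2Pb, so Pb = 886/7.
Sellers receive Ps = 886/7 + 49 = 1229/7; x' = 367 − 1.5·(886/7) = 1240/7.
The subsidy expands output by 1240/7 − 946/7 = 42 past the efficient level; on those units the gap between marginal cost and willingness to pay runs from 0 up to 49.
DWL = ½ × 49 × 42 = 1029.

Deadweight loss = £1029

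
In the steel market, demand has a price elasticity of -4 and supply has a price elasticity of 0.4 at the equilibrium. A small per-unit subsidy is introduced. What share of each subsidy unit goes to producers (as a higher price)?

For a small subsidy around the equilibrium, the benefit split depends on the relative slopes, which at a point are proportional to the elasticities.
Buyer share = εs/(εs + |εd|) = 0.4/(0.4 + 4) = 1/11; seller share = |εd|/(εs + |εd|) = 10/11.
So producers capture 10/11 of the subsidy.

Producer share = 10/11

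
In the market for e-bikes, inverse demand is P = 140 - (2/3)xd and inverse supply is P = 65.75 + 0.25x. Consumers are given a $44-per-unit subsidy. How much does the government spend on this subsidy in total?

Pre-subsidy: 140 - (2/3)x = 65.75 + 0.25x gives x* = 81 and P* = 86.
With the rebate, buyers effectively pay Pb = Ps − 44, where Ps is the price sellers receive.
On the curves, Pb = 140 - (2/3)x and Ps = 65.75 + 0.25x; the wedge Ps − Pb = 44 gives 65.75 + 0.25x − (140 - (2/3)x) = 44, so x' = 129.
Then Pb = 140 − (2/3)·129 = 54 and Ps = 65.75 + 0.25·129 = 98.
Government outlay = subsidy × quantity = 44 × 129 = 5676.

Government cost = $5676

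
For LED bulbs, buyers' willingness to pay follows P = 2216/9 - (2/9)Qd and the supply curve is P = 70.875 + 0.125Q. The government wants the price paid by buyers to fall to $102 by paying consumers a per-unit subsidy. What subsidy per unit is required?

At a buyer price of 102, quantity demanded is 1108 − 4.5·102 = 649.
Sellers supply 649 only when they receive Ps = 70.875 + 0.125·649 = 152.
s = Ps − Pb = 152 − 102 = 50.

Required subsidy s = $50 per unit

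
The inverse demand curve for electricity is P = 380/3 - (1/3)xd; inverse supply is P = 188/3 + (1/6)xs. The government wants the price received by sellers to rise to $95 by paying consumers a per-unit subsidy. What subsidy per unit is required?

Required subsidy s = $33 per unit

At a seller price of 95, quantity supplied is -376 + 6·95 = 194.
Buyers absorb 194 only when they pay Pb = 380/3 − (1/3)·194 = 62.
s = Ps − Pb = 95 − 62 = 33.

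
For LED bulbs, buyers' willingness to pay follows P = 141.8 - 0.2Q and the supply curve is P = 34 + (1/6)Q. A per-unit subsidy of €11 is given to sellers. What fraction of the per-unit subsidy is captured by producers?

Pre-subsidy: 141.8 - 0.2Q = 34 + (1/6)Q gives Q* = 294 and P* = 83.
With the subsidy, sellers receive Ps = Pb + 11 for each unit, where Pb is the price buyers pay.
On the curves, Pb = 141.8 - 0.2Q and Ps = 34 + (1/6)Q; the wedge Ps − Pb = 11 gives 34 + (1/6)Q − (141.8 - 0.2Q) = 11, so Q' = 324.
Then Pb = 141.8 − 0.2·324 = 77 and Ps = 34 + (1/6)·324 = 88.
Buyers' price falls by P* − Pb = 83 − 77 = 6; sellers' price rises by Ps − P* = 88 − 83 = 5.
So producers capture 5/11 = 5/11 of each unit of subsidy.

Producer share = 5/11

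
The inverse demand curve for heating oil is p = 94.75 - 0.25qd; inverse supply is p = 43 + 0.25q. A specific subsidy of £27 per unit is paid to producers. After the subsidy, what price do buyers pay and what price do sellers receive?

Buyers pay £55.375; sellers receive £82.375

Pre-subsidy: 94.75 - 0.25q = 43 + 0.25q gives q* = 103.5 and p* = 68.875.
With the subsidy, sellers receive ps = pb + 27 for each unit, where pb is the price buyers pay.
On the curves, pb = 94.75 - 0.25q and ps = 43 + 0.25q; the wedge ps − pb = 27 gives 43 + 0.25q − (94.75 - 0.25q) = 27, so q' = 157.5.
Then pb = 94.75 − 0.25·157.5 = 55.375 and ps = 43 + 0.25·157.5 = 82.375.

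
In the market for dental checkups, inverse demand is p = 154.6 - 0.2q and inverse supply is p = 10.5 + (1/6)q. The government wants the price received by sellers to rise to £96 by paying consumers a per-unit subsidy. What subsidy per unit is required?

Required subsidy s = £44 per unit

At a seller price of 96, quantity supplied is -63 + 6·96 = 513.
Buyers absorb 513 only when they pay pb = 154.6 − 0.2·513 = 52.
s = ps − pb = 96 − 52 = 44.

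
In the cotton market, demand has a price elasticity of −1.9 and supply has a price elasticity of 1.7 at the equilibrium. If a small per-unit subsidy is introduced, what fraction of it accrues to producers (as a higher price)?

Producer share = 19/36

For a small subsidy around the equilibrium, the benefit split depends on the relative slopes, which at a point are proportional to the elasticities.
Buyer share = εs/(εs + |εd|) = 1.7/(1.7 + 1.9) = 17/36; seller share = |εd|/(εs + |εd|) = 19/36.
So producers capture 19/36 of the subsidy.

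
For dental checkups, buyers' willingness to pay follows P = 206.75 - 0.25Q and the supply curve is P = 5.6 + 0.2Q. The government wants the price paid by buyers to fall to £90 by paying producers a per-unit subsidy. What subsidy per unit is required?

Required subsidy s = £9 per unit

At a buyer price of 90, quantity demanded is 827 − 4·90 = 467.
Sellers supply 467 only when they receive Ps = 5.6 + 0.2·467 = 99.
s = Ps − Pb = 99 − 90 = 9.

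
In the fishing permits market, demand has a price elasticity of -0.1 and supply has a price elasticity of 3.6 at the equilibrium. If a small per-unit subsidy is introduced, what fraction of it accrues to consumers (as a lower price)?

For a small subsidy around the equilibrium, the benefit split depends on the relative slopes, which at a point are proportional to the elasticities.
Buyer share = εs/(εs + |εd|) = 3.6/(3.6 + 0.1) = 36/37; seller share = |εd|/(εs + |εd|) = 1/37.

Consumer share = 36/37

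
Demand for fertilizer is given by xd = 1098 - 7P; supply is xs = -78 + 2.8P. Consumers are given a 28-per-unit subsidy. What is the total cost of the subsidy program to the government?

Government cost = 8792

Pre-subsidy: 1098 - 7P = -78 + 2.8P gives P* = 120, x* = 258.
With the rebate, buyers effectively pay Pb = Ps − 28, where Ps is the price sellers receive.
Demand in terms of Ps becomes xd = 1098 − 7(Ps − 28) = 1294 - 7Ps. Setting this equal to supply: 1294 - 7Ps = -78 + 2.8Ps, so Ps = 140.
Buyers pay Pb = 140 − 28 = 112; x' = -78 + 2.8·140 = 314.
Government outlay = subsidy × quantity = 28 × 314 = 8792.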